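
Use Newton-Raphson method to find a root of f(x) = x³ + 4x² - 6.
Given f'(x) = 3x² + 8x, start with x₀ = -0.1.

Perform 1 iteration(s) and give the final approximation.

f(x) = x³ + 4x² - 6
f'(x) = 3x² + 8x
x₀ = -0.1

Newton-Raphson formula: x_{n+1} = x_n - f(x_n)/f'(x_n)

Iteration 1:
  f(-0.100000) = -5.961000
  f'(-0.100000) = -0.770000
  x_1 = -0.100000 - (-5.961000)/(-0.770000) = -7.841558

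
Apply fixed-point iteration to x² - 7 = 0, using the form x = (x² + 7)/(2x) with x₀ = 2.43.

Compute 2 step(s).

Equation: x² - 7 = 0
Fixed-point form: x = (x² + 7)/(2x)
x₀ = 2.43

x_1 = g(2.430000) = 2.655329
x_2 = g(2.655329) = 2.645769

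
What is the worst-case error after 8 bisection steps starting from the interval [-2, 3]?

Bisection error bound: |error| ≤ (b-a)/2^n
|error| ≤ (3 - (-2))/2^8 = 5/2^8
|error| ≤ 0.0195312500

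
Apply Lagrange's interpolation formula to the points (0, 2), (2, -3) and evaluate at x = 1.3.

Lagrange interpolation formula:
P(x) = Σ yᵢ × Lᵢ(x)
where Lᵢ(x) = Π_{j≠i} (x - xⱼ)/(xᵢ - xⱼ)

L_0(1.3) = (1.3 - 2)/(0 - 2) = 0.350000
L_1(1.3) = (1.3 - 0)/(2 - 0) = 0.650000

P(1.3) = 2×L_0(1.3) + (-3)×L_1(1.3)
P(1.3) = -1.250000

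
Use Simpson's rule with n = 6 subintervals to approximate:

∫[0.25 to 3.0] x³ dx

f(x) = x³
a = 0.25, b = 3.0, n = 6
h = (b - a)/n = 0.458333

Simpson's rule: (h/3)[f(x₀) + 4f(x₁) + 2f(x₂) + ... + f(xₙ)]

x_0 = 0.2500, f(x_0) = 0.015625, coefficient = 1
x_1 = 0.7083, f(x_1) = 0.355396, coefficient = 4
x_2 = 1.1667, f(x_2) = 1.587963, coefficient = 2
x_3 = 1.6250, f(x_3) = 4.291016, coefficient = 4
x_4 = 2.0833, f(x_4) = 9.042245, coefficient = 2
x_5 = 2.5417, f(x_5) = 16.419343, coefficient = 4
x_6 = 3.0000, f(x_6) = 27.000000, coefficient = 1

I ≈ (0.458333/3) × 132.539062 = 20.249023
Exact value: 20.249023
Error: 0.000000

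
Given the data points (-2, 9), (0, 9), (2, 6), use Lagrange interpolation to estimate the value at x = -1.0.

Lagrange interpolation formula:
P(x) = Σ yᵢ × Lᵢ(x)
where Lᵢ(x) = Π_{j≠i} (x - xⱼ)/(xᵢ - xⱼ)

L_0(-1.0) = (-1.0 - 0)/(-2 - 0) × (-1.0 - 2)/(-2 - 2) = 0.375000
L_1(-1.0) = (-1.0 - (-2))/(0 - (-2)) × (-1.0 - 2)/(0 - 2) = 0.750000
L_2(-1.0) = (-1.0 - (-2))/(2 - (-2)) × (-1.0 - 0)/(2 - 0) = -0.125000

P(-1.0) = 9×L_0(-1.0) + 9×L_1(-1.0) + 6×L_2(-1.0)
P(-1.0) = 9.375000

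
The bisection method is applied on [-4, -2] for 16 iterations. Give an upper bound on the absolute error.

Bisection error bound: |error| ≤ (b-a)/2^n
|error| ≤ (-2 - (-4))/2^16 = 2/2^16
|error| ≤ 0.0000305176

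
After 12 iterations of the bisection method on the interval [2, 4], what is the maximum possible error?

Bisection error bound: |error| ≤ (b-a)/2^n
|error| ≤ (4 - 2)/2^12 = 2/2^12
|error| ≤ 0.0004882812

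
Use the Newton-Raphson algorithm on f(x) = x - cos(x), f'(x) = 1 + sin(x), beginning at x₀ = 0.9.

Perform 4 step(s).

f(x) = x - cos(x)
f'(x) = 1 + sin(x)
x₀ = 0.9

Newton-Raphson formula: x_{n+1} = x_n - f(x_n)/f'(x_n)

Iteration 1:
  f(0.900000) = 0.278390
  f'(0.900000) = 1.783327
  x_1 = 0.900000 - 0.278390/1.783327 = 0.743893
Iteration 2:
  f(0.743893) = 0.008055
  f'(0.743893) = 1.677158
  x_2 = 0.743893 - 0.008055/1.677158 = 0.739090
Iteration 3:
  f(0.739090) = 0.000008
  f'(0.739090) = 1.673616
  x_3 = 0.739090 - 0.000008/1.673616 = 0.739085
Iteration 4:
  f(0.739085) = 0.000000
  f'(0.739085) = 1.673612
  x_4 = 0.739085 - 0.000000/1.673612 = 0.739085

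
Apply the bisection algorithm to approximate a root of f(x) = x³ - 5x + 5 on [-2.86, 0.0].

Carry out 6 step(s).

f(x) = x³ - 5x + 5
Initial interval: [-2.86, 0.0]

Iteration 1:
  c_1 = (-2.860000 + 0.000000)/2 = -1.430000
  f(c_1) = f(-1.430000) = 9.225793
  f(a) × f(c) < 0, new interval: [-2.860000, -1.430000]
Iteration 2:
  c_2 = (-2.860000 + (-1.430000))/2 = -2.145000
  f(c_2) = f(-2.145000) = 5.855801
  f(a) × f(c) < 0, new interval: [-2.860000, -2.145000]
Iteration 3:
  c_3 = (-2.860000 + (-2.145000))/2 = -2.502500
  f(c_3) = f(-2.502500) = 1.840578
  f(a) × f(c) < 0, new interval: [-2.860000, -2.502500]
Iteration 4:
  c_4 = (-2.860000 + (-2.502500))/2 = -2.681250
  f(c_4) = f(-2.681250) = -0.869529
  f(a) × f(c) ≥ 0, new interval: [-2.681250, -2.502500]
Iteration 5:
  c_5 = (-2.681250 + (-2.502500))/2 = -2.591875
  f(c_5) = f(-2.591875) = 0.547636
  f(a) × f(c) < 0, new interval: [-2.681250, -2.591875]
Iteration 6:
  c_6 = (-2.681250 + (-2.591875))/2 = -2.636563
  f(c_6) = f(-2.636563) = -0.145151
  f(a) × f(c) ≥ 0, new interval: [-2.636563, -2.591875]

After 6 iteration(s), the approximation is c_6 = -2.636563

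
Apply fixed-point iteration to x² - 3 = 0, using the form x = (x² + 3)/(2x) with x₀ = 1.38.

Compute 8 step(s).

Equation: x² - 3 = 0
Fixed-point form: x = (x² + 3)/(2x)
x₀ = 1.38

x_1 = g(1.380000) = 1.776957
x_2 = g(1.776957) = 1.732618
x_3 = g(1.732618) = 1.732051
x_4 = g(1.732051) = 1.732051
x_5 = g(1.732051) = 1.732051
x_6 = g(1.732051) = 1.732051
x_7 = g(1.732051) = 1.732051
x_8 = g(1.732051) = 1.732051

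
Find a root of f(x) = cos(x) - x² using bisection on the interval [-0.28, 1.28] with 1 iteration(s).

f(x) = cos(x) - x²
Initial interval: [-0.28, 1.28]

Iteration 1:
  c_1 = (-0.280000 + 1.280000)/2 = 0.500000
  f(c_1) = f(0.500000) = 0.627583
  f(a) × f(c) ≥ 0, new interval: [0.500000, 1.280000]

After 1 iteration(s), the approximation is c_1 = 0.500000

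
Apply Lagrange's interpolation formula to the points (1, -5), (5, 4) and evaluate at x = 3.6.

Lagrange interpolation formula:
P(x) = Σ yᵢ × Lᵢ(x)
where Lᵢ(x) = Π_{j≠i} (x - xⱼ)/(xᵢ - xⱼ)

L_0(3.6) = (3.6 - 5)/(1 - 5) = 0.350000
L_1(3.6) = (3.6 - 1)/(5 - 1) = 0.650000

P(3.6) = (-5)×L_0(3.6) + 4×L_1(3.6)
P(3.6) = 0.850000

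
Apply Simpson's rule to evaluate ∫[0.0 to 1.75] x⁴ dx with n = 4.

f(x) = x⁴
a = 0.0, b = 1.75, n = 4
h = (b - a)/n = 0.437500

Simpson's rule: (h/3)[f(x₀) + 4f(x₁) + 2f(x₂) + ... + f(xₙ)]

x_0 = 0.0000, f(x_0) = 0.000000, coefficient = 1
x_1 = 0.4375, f(x_1) = 0.036636, coefficient = 4
x_2 = 0.8750, f(x_2) = 0.586182, coefficient = 2
x_3 = 1.3125, f(x_3) = 2.967545, coefficient = 4
x_4 = 1.7500, f(x_4) = 9.378906, coefficient = 1

I ≈ (0.437500/3) × 22.567993 = 3.291166
Exact value: 3.282617
Error: 0.008548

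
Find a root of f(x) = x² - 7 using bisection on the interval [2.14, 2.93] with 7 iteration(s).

f(x) = x² - 7
Initial interval: [2.14, 2.93]

Iteration 1:
  c_1 = (2.140000 + 2.930000)/2 = 2.535000
  f(c_1) = f(2.535000) = -0.573775
  f(a) × f(c) ≥ 0, new interval: [2.535000, 2.930000]
Iteration 2:
  c_2 = (2.535000 + 2.930000)/2 = 2.732500
  f(c_2) = f(2.732500) = 0.466556
  f(a) × f(c) < 0, new interval: [2.535000, 2.732500]
Iteration 3:
  c_3 = (2.535000 + 2.732500)/2 = 2.633750
  f(c_3) = f(2.633750) = -0.063361
  f(a) × f(c) ≥ 0, new interval: [2.633750, 2.732500]
Iteration 4:
  c_4 = (2.633750 + 2.732500)/2 = 2.683125
  f(c_4) = f(2.683125) = 0.199160
  f(a) × f(c) < 0, new interval: [2.633750, 2.683125]
Iteration 5:
  c_5 = (2.633750 + 2.683125)/2 = 2.658437
  f(c_5) = f(2.658437) = 0.067290
  f(a) × f(c) < 0, new interval: [2.633750, 2.658437]
Iteration 6:
  c_6 = (2.633750 + 2.658437)/2 = 2.646094
  f(c_6) = f(2.646094) = 0.001812
  f(a) × f(c) < 0, new interval: [2.633750, 2.646094]
Iteration 7:
  c_7 = (2.633750 + 2.646094)/2 = 2.639922
  f(c_7) = f(2.639922) = -0.030812
  f(a) × f(c) ≥ 0, new interval: [2.639922, 2.646094]

After 7 iteration(s), the approximation is c_7 = 2.639922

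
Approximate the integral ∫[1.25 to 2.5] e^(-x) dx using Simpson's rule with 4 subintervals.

f(x) = e^(-x)
a = 1.25, b = 2.5, n = 4
h = (b - a)/n = 0.312500

Simpson's rule: (h/3)[f(x₀) + 4f(x₁) + 2f(x₂) + ... + f(xₙ)]

x_0 = 1.2500, f(x_0) = 0.286505, coefficient = 1
x_1 = 1.5625, f(x_1) = 0.209611, coefficient = 4
x_2 = 1.8750, f(x_2) = 0.153355, coefficient = 2
x_3 = 2.1875, f(x_3) = 0.112197, coefficient = 4
x_4 = 2.5000, f(x_4) = 0.082085, coefficient = 1

I ≈ (0.312500/3) × 1.962533 = 0.204431
Exact value: 0.204420
Error: 0.000011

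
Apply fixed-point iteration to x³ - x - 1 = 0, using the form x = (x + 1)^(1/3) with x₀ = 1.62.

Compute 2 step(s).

Equation: x³ - x - 1 = 0
Fixed-point form: x = (x + 1)^(1/3)
x₀ = 1.62

x_1 = g(1.620000) = 1.378586
x_2 = g(1.378586) = 1.334872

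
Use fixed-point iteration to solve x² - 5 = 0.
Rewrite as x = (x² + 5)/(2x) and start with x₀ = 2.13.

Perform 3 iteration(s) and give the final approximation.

Equation: x² - 5 = 0
Fixed-point form: x = (x² + 5)/(2x)
x₀ = 2.13

x_1 = g(2.130000) = 2.238709
x_2 = g(2.238709) = 2.236070
x_3 = g(2.236070) = 2.236068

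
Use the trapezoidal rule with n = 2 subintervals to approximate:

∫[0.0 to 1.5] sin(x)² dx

f(x) = sin(x)²
a = 0.0, b = 1.5, n = 2
h = (b - a)/n = 0.750000

Trapezoidal rule: (h/2)[f(x₀) + 2f(x₁) + 2f(x₂) + ... + f(xₙ)]

x_0 = 0.0000, f(x_0) = 0.000000, coefficient = 1
x_1 = 0.7500, f(x_1) = 0.464631, coefficient = 2
x_2 = 1.5000, f(x_2) = 0.994996, coefficient = 1

I ≈ (0.750000/2) × 1.924259 = 0.721597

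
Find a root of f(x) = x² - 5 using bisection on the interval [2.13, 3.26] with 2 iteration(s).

f(x) = x² - 5
Initial interval: [2.13, 3.26]

Iteration 1:
  c_1 = (2.130000 + 3.260000)/2 = 2.695000
  f(c_1) = f(2.695000) = 2.263025
  f(a) × f(c) < 0, new interval: [2.130000, 2.695000]
Iteration 2:
  c_2 = (2.130000 + 2.695000)/2 = 2.412500
  f(c_2) = f(2.412500) = 0.820156
  f(a) × f(c) < 0, new interval: [2.130000, 2.412500]

After 2 iteration(s), the approximation is c_2 = 2.412500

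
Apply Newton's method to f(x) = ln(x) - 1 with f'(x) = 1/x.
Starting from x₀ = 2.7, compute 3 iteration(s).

f(x) = ln(x) - 1
f'(x) = 1/x
x₀ = 2.7

Newton-Raphson formula: x_{n+1} = x_n - f(x_n)/f'(x_n)

Iteration 1:
  f(2.700000) = -0.006748
  f'(2.700000) = 0.370370
  x_1 = 2.700000 - (-0.006748)/0.370370 = 2.718220
Iteration 2:
  f(2.718220) = -0.000023
  f'(2.718220) = 0.367888
  x_2 = 2.718220 - (-0.000023)/0.367888 = 2.718282
Iteration 3:
  f(2.718282) = 0.000000
  f'(2.718282) = 0.367879
  x_3 = 2.718282 - 0.000000/0.367879 = 2.718282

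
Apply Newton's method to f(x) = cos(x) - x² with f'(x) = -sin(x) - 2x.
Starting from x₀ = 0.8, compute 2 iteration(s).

f(x) = cos(x) - x²
f'(x) = -sin(x) - 2x
x₀ = 0.8

Newton-Raphson formula: x_{n+1} = x_n - f(x_n)/f'(x_n)

Iteration 1:
  f(0.800000) = 0.056707
  f'(0.800000) = -2.317356
  x_1 = 0.800000 - 0.056707/(-2.317356) = 0.824470
Iteration 2:
  f(0.824470) = -0.000806
  f'(0.824470) = -2.383129
  x_2 = 0.824470 - (-0.000806)/(-2.383129) = 0.824132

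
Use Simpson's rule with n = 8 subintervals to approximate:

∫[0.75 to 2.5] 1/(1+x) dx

f(x) = 1/(1+x)
a = 0.75, b = 2.5, n = 8
h = (b - a)/n = 0.218750

Simpson's rule: (h/3)[f(x₀) + 4f(x₁) + 2f(x₂) + ... + f(xₙ)]

x_0 = 0.7500, f(x_0) = 0.571429, coefficient = 1
x_1 = 0.9688, f(x_1) = 0.507937, coefficient = 4
x_2 = 1.1875, f(x_2) = 0.457143, coefficient = 2
x_3 = 1.4062, f(x_3) = 0.415584, coefficient = 4
x_4 = 1.6250, f(x_4) = 0.380952, coefficient = 2
x_5 = 1.8438, f(x_5) = 0.351648, coefficient = 4
x_6 = 2.0625, f(x_6) = 0.326531, coefficient = 2
x_7 = 2.2812, f(x_7) = 0.304762, coefficient = 4
x_8 = 2.5000, f(x_8) = 0.285714, coefficient = 1

I ≈ (0.218750/3) × 9.506119 = 0.693155
Exact value: 0.693147
Error: 0.000007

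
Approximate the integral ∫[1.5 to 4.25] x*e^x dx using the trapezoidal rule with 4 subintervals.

f(x) = x*e^x
a = 1.5, b = 4.25, n = 4
h = (b - a)/n = 0.687500

Trapezoidal rule: (h/2)[f(x₀) + 2f(x₁) + 2f(x₂) + ... + f(xₙ)]

x_0 = 1.5000, f(x_0) = 6.722534, coefficient = 1
x_1 = 2.1875, f(x_1) = 19.496975, coefficient = 2
x_2 = 2.8750, f(x_2) = 50.960594, coefficient = 2
x_3 = 3.5625, f(x_3) = 125.582454, coefficient = 2
x_4 = 4.2500, f(x_4) = 297.948002, coefficient = 1

I ≈ (0.687500/2) × 696.750583 = 239.508013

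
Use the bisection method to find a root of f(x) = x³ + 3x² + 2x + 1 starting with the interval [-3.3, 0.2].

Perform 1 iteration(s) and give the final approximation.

f(x) = x³ + 3x² + 2x + 1
Initial interval: [-3.3, 0.2]

Iteration 1:
  c_1 = (-3.300000 + 0.200000)/2 = -1.550000
  f(c_1) = f(-1.550000) = 1.383625
  f(a) × f(c) < 0, new interval: [-3.300000, -1.550000]

After 1 iteration(s), the approximation is c_1 = -1.550000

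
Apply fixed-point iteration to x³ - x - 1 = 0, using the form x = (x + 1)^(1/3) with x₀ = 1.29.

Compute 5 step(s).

Equation: x³ - x - 1 = 0
Fixed-point form: x = (x + 1)^(1/3)
x₀ = 1.29

x_1 = g(1.290000) = 1.318090
x_2 = g(1.318090) = 1.323458
x_3 = g(1.323458) = 1.324479
x_4 = g(1.324479) = 1.324672
x_5 = g(1.324672) = 1.324709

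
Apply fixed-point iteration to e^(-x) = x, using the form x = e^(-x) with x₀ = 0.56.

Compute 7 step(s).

Equation: e^(-x) = x
Fixed-point form: x = e^(-x)
x₀ = 0.56

x_1 = g(0.560000) = 0.571209
x_2 = g(0.571209) = 0.564842
x_3 = g(0.564842) = 0.568450
x_4 = g(0.568450) = 0.566403
x_5 = g(0.566403) = 0.567563
x_6 = g(0.567563) = 0.566905
x_7 = g(0.566905) = 0.567278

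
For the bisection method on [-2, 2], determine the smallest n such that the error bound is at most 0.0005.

We need (b-a)/2^n ≤ 0.0005
(2 - (-2))/2^n ≤ 0.0005
4/2^n ≤ 0.0005
2^n ≥ 8000
n ≥ log₂(8000) = 12.97
n ≥ 13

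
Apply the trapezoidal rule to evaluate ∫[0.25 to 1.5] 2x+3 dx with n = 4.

f(x) = 2x+3
a = 0.25, b = 1.5, n = 4
h = (b - a)/n = 0.312500

Trapezoidal rule: (h/2)[f(x₀) + 2f(x₁) + 2f(x₂) + ... + f(xₙ)]

x_0 = 0.2500, f(x_0) = 3.500000, coefficient = 1
x_1 = 0.5625, f(x_1) = 4.125000, coefficient = 2
x_2 = 0.8750, f(x_2) = 4.750000, coefficient = 2
x_3 = 1.1875, f(x_3) = 5.375000, coefficient = 2
x_4 = 1.5000, f(x_4) = 6.000000, coefficient = 1

I ≈ (0.312500/2) × 38.000000 = 5.937500
Exact value: 5.937500
Error: 0.000000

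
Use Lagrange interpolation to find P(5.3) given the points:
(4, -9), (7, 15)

Lagrange interpolation formula:
P(x) = Σ yᵢ × Lᵢ(x)
where Lᵢ(x) = Π_{j≠i} (x - xⱼ)/(xᵢ - xⱼ)

L_0(5.3) = (5.3 - 7)/(4 - 7) = 0.566667
L_1(5.3) = (5.3 - 4)/(7 - 4) = 0.433333

P(5.3) = (-9)×L_0(5.3) + 15×L_1(5.3)
P(5.3) = 1.400000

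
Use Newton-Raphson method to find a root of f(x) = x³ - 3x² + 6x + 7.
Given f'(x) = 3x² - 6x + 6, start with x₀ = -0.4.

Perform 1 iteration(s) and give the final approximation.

f(x) = x³ - 3x² + 6x + 7
f'(x) = 3x² - 6x + 6
x₀ = -0.4

Newton-Raphson formula: x_{n+1} = x_n - f(x_n)/f'(x_n)

Iteration 1:
  f(-0.400000) = 4.056000
  f'(-0.400000) = 8.880000
  x_1 = -0.400000 - 4.056000/8.880000 = -0.856757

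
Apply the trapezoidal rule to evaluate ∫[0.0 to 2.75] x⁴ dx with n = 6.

f(x) = x⁴
a = 0.0, b = 2.75, n = 6
h = (b - a)/n = 0.458333

Trapezoidal rule: (h/2)[f(x₀) + 2f(x₁) + 2f(x₂) + ... + f(xₙ)]

x_0 = 0.0000, f(x_0) = 0.000000, coefficient = 1
x_1 = 0.4583, f(x_1) = 0.044129, coefficient = 2
x_2 = 0.9167, f(x_2) = 0.706067, coefficient = 2
x_3 = 1.3750, f(x_3) = 3.574463, coefficient = 2
x_4 = 1.8333, f(x_4) = 11.297068, coefficient = 2
x_5 = 2.2917, f(x_5) = 27.580732, coefficient = 2
x_6 = 2.7500, f(x_6) = 57.191406, coefficient = 1

I ≈ (0.458333/2) × 143.596324 = 32.907491
Exact value: 31.455273
Error: 1.452217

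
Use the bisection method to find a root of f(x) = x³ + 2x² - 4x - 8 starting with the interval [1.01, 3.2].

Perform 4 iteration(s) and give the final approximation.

f(x) = x³ + 2x² - 4x - 8
Initial interval: [1.01, 3.2]

Iteration 1:
  c_1 = (1.010000 + 3.200000)/2 = 2.105000
  f(c_1) = f(2.105000) = 1.769358
  f(a) × f(c) < 0, new interval: [1.010000, 2.105000]
Iteration 2:
  c_2 = (1.010000 + 2.105000)/2 = 1.557500
  f(c_2) = f(1.557500) = -5.600194
  f(a) × f(c) ≥ 0, new interval: [1.557500, 2.105000]
Iteration 3:
  c_3 = (1.557500 + 2.105000)/2 = 1.831250
  f(c_3) = f(1.831250) = -2.476993
  f(a) × f(c) ≥ 0, new interval: [1.831250, 2.105000]
Iteration 4:
  c_4 = (1.831250 + 2.105000)/2 = 1.968125
  f(c_4) = f(1.968125) = -0.501904
  f(a) × f(c) ≥ 0, new interval: [1.968125, 2.105000]

After 4 iteration(s), the approximation is c_4 = 1.968125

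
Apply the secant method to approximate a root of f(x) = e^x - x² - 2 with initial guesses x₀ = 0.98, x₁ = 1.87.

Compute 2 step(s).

f(x) = e^x - x² - 2
x₀ = 0.98, x₁ = 1.87

Secant formula: x_{n+1} = x_n - f(x_n)(x_n - x_{n-1})/(f(x_n) - f(x_{n-1}))

Iteration 1:
  f(0.980000) = -0.295944
  f(1.870000) = 0.991396
  x_2 = 1.870000 - 0.991396×(1.870000 - 0.980000)/(0.991396 - (-0.295944))
       = 1.184600
Iteration 2:
  f(1.870000) = 0.991396
  f(1.184600) = -0.133898
  x_3 = 1.184600 - (-0.133898)×(1.184600 - 1.870000)/(-0.133898 - 0.991396)
       = 1.266156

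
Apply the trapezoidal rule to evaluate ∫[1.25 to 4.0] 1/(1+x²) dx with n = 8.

f(x) = 1/(1+x²)
a = 1.25, b = 4.0, n = 8
h = (b - a)/n = 0.343750

Trapezoidal rule: (h/2)[f(x₀) + 2f(x₁) + 2f(x₂) + ... + f(xₙ)]

x_0 = 1.2500, f(x_0) = 0.390244, coefficient = 1
x_1 = 1.5938, f(x_1) = 0.282483, coefficient = 2
x_2 = 1.9375, f(x_2) = 0.210353, coefficient = 2
x_3 = 2.2812, f(x_3) = 0.161184, coefficient = 2
x_4 = 2.6250, f(x_4) = 0.126733, coefficient = 2
x_5 = 2.9688, f(x_5) = 0.101901, coefficient = 2
x_6 = 3.3125, f(x_6) = 0.083524, coefficient = 2
x_7 = 3.6562, f(x_7) = 0.069598, coefficient = 2
x_8 = 4.0000, f(x_8) = 0.058824, coefficient = 1

I ≈ (0.343750/2) × 2.520618 = 0.433231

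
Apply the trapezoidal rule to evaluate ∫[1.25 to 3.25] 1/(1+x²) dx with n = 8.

f(x) = 1/(1+x²)
a = 1.25, b = 3.25, n = 8
h = (b - a)/n = 0.250000

Trapezoidal rule: (h/2)[f(x₀) + 2f(x₁) + 2f(x₂) + ... + f(xₙ)]

x_0 = 1.2500, f(x_0) = 0.390244, coefficient = 1
x_1 = 1.5000, f(x_1) = 0.307692, coefficient = 2
x_2 = 1.7500, f(x_2) = 0.246154, coefficient = 2
x_3 = 2.0000, f(x_3) = 0.200000, coefficient = 2
x_4 = 2.2500, f(x_4) = 0.164948, coefficient = 2
x_5 = 2.5000, f(x_5) = 0.137931, coefficient = 2
x_6 = 2.7500, f(x_6) = 0.116788, coefficient = 2
x_7 = 3.0000, f(x_7) = 0.100000, coefficient = 2
x_8 = 3.2500, f(x_8) = 0.086486, coefficient = 1

I ≈ (0.250000/2) × 3.023758 = 0.377970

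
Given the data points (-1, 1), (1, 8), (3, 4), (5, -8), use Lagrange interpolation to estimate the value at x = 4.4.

Lagrange interpolation formula:
P(x) = Σ yᵢ × Lᵢ(x)
where Lᵢ(x) = Π_{j≠i} (x - xⱼ)/(xᵢ - xⱼ)

L_0(4.4) = (4.4 - 1)/(-1 - 1) × (4.4 - 3)/(-1 - 3) × (4.4 - 5)/(-1 - 5) = 0.059500
L_1(4.4) = (4.4 - (-1))/(1 - (-1)) × (4.4 - 3)/(1 - 3) × (4.4 - 5)/(1 - 5) = -0.283500
L_2(4.4) = (4.4 - (-1))/(3 - (-1)) × (4.4 - 1)/(3 - 1) × (4.4 - 5)/(3 - 5) = 0.688500
L_3(4.4) = (4.4 - (-1))/(5 - (-1)) × (4.4 - 1)/(5 - 1) × (4.4 - 3)/(5 - 3) = 0.535500

P(4.4) = 1×L_0(4.4) + 8×L_1(4.4) + 4×L_2(4.4) + (-8)×L_3(4.4)
P(4.4) = -3.738500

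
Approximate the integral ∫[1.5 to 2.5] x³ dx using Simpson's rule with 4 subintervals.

f(x) = x³
a = 1.5, b = 2.5, n = 4
h = (b - a)/n = 0.250000

Simpson's rule: (h/3)[f(x₀) + 4f(x₁) + 2f(x₂) + ... + f(xₙ)]

x_0 = 1.5000, f(x_0) = 3.375000, coefficient = 1
x_1 = 1.7500, f(x_1) = 5.359375, coefficient = 4
x_2 = 2.0000, f(x_2) = 8.000000, coefficient = 2
x_3 = 2.2500, f(x_3) = 11.390625, coefficient = 4
x_4 = 2.5000, f(x_4) = 15.625000, coefficient = 1

I ≈ (0.250000/3) × 102.000000 = 8.500000
Exact value: 8.500000
Error: 0.000000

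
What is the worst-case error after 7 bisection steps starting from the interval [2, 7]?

Bisection error bound: |error| ≤ (b-a)/2^n
|error| ≤ (7 - 2)/2^7 = 5/2^7
|error| ≤ 0.0390625000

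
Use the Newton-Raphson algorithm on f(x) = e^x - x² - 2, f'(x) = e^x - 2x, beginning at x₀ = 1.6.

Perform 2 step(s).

f(x) = e^x - x² - 2
f'(x) = e^x - 2x
x₀ = 1.6

Newton-Raphson formula: x_{n+1} = x_n - f(x_n)/f'(x_n)

Iteration 1:
  f(1.600000) = 0.393032
  f'(1.600000) = 1.753032
  x_1 = 1.600000 - 0.393032/1.753032 = 1.375799
Iteration 2:
  f(1.375799) = 0.065415
  f'(1.375799) = 1.206639
  x_2 = 1.375799 - 0.065415/1.206639 = 1.321586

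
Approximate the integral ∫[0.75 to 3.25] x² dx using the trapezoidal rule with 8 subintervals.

f(x) = x²
a = 0.75, b = 3.25, n = 8
h = (b - a)/n = 0.312500

Trapezoidal rule: (h/2)[f(x₀) + 2f(x₁) + 2f(x₂) + ... + f(xₙ)]

x_0 = 0.7500, f(x_0) = 0.562500, coefficient = 1
x_1 = 1.0625, f(x_1) = 1.128906, coefficient = 2
x_2 = 1.3750, f(x_2) = 1.890625, coefficient = 2
x_3 = 1.6875, f(x_3) = 2.847656, coefficient = 2
x_4 = 2.0000, f(x_4) = 4.000000, coefficient = 2
x_5 = 2.3125, f(x_5) = 5.347656, coefficient = 2
x_6 = 2.6250, f(x_6) = 6.890625, coefficient = 2
x_7 = 2.9375, f(x_7) = 8.628906, coefficient = 2
x_8 = 3.2500, f(x_8) = 10.562500, coefficient = 1

I ≈ (0.312500/2) × 72.593750 = 11.342773
Exact value: 11.302083
Error: 0.040690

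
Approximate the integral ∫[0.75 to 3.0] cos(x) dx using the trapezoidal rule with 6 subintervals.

f(x) = cos(x)
a = 0.75, b = 3.0, n = 6
h = (b - a)/n = 0.375000

Trapezoidal rule: (h/2)[f(x₀) + 2f(x₁) + 2f(x₂) + ... + f(xₙ)]

x_0 = 0.7500, f(x_0) = 0.731689, coefficient = 1
x_1 = 1.1250, f(x_1) = 0.431177, coefficient = 2
x_2 = 1.5000, f(x_2) = 0.070737, coefficient = 2
x_3 = 1.8750, f(x_3) = -0.299534, coefficient = 2
x_4 = 2.2500, f(x_4) = -0.628174, coefficient = 2
x_5 = 2.6250, f(x_5) = -0.869507, coefficient = 2
x_6 = 3.0000, f(x_6) = -0.989992, coefficient = 1

I ≈ (0.375000/2) × -2.848905 = -0.534170
Exact value: -0.540519
Error: 0.006349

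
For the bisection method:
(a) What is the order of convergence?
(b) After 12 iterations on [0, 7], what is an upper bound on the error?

(a) Bisection has linear (order 1) convergence; the error is halved each step.

(b) Error bound = (b-a)/2^n = (7 - 0)/2^{12}
    = 7/2^{12}

(a) 1 (linear); (b) error ≤ 1.71e-03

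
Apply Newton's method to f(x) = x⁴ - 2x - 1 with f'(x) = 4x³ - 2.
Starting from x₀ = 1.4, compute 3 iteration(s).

f(x) = x⁴ - 2x - 1
f'(x) = 4x³ - 2
x₀ = 1.4

Newton-Raphson formula: x_{n+1} = x_n - f(x_n)/f'(x_n)

Iteration 1:
  f(1.400000) = 0.041600
  f'(1.400000) = 8.976000
  x_1 = 1.400000 - 0.041600/8.976000 = 1.395365
Iteration 2:
  f(1.395365) = 0.000252
  f'(1.395365) = 8.867355
  x_2 = 1.395365 - 0.000252/8.867355 = 1.395337
Iteration 3:
  f(1.395337) = 0.000000
  f'(1.395337) = 8.866691
  x_3 = 1.395337 - 0.000000/8.866691 = 1.395337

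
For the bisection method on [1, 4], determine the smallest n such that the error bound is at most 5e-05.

We need (b-a)/2^n ≤ 5e-05
(4 - 1)/2^n ≤ 5e-05
3/2^n ≤ 5e-05
2^n ≥ 60000
n ≥ log₂(60000) = 15.87
n ≥ 16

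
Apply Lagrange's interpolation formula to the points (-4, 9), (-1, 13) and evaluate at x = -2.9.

Lagrange interpolation formula:
P(x) = Σ yᵢ × Lᵢ(x)
where Lᵢ(x) = Π_{j≠i} (x - xⱼ)/(xᵢ - xⱼ)

L_0(-2.9) = (-2.9 - (-1))/(-4 - (-1)) = 0.633333
L_1(-2.9) = (-2.9 - (-4))/(-1 - (-4)) = 0.366667

P(-2.9) = 9×L_0(-2.9) + 13×L_1(-2.9)
P(-2.9) = 10.466667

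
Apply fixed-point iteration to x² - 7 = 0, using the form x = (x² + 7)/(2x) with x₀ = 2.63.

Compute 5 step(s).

Equation: x² - 7 = 0
Fixed-point form: x = (x² + 7)/(2x)
x₀ = 2.63

x_1 = g(2.630000) = 2.645798
x_2 = g(2.645798) = 2.645751
x_3 = g(2.645751) = 2.645751
x_4 = g(2.645751) = 2.645751
x_5 = g(2.645751) = 2.645751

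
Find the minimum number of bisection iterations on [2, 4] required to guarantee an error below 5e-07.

We need (b-a)/2^n ≤ 5e-07
(4 - 2)/2^n ≤ 5e-07
2/2^n ≤ 5e-07
2^n ≥ 4000000
n ≥ log₂(4000000) = 21.93
n ≥ 22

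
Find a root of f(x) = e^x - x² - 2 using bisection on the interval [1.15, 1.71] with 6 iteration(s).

f(x) = e^x - x² - 2
Initial interval: [1.15, 1.71]

Iteration 1:
  c_1 = (1.150000 + 1.710000)/2 = 1.430000
  f(c_1) = f(1.430000) = 0.133799
  f(a) × f(c) < 0, new interval: [1.150000, 1.430000]
Iteration 2:
  c_2 = (1.150000 + 1.430000)/2 = 1.290000
  f(c_2) = f(1.290000) = -0.031313
  f(a) × f(c) ≥ 0, new interval: [1.290000, 1.430000]
Iteration 3:
  c_3 = (1.290000 + 1.430000)/2 = 1.360000
  f(c_3) = f(1.360000) = 0.046593
  f(a) × f(c) < 0, new interval: [1.290000, 1.360000]
Iteration 4:
  c_4 = (1.290000 + 1.360000)/2 = 1.325000
  f(c_4) = f(1.325000) = 0.006560
  f(a) × f(c) < 0, new interval: [1.290000, 1.325000]
Iteration 5:
  c_5 = (1.290000 + 1.325000)/2 = 1.307500
  f(c_5) = f(1.307500) = -0.012636
  f(a) × f(c) ≥ 0, new interval: [1.307500, 1.325000]
Iteration 6:
  c_6 = (1.307500 + 1.325000)/2 = 1.316250
  f(c_6) = f(1.316250) = -0.003104
  f(a) × f(c) ≥ 0, new interval: [1.316250, 1.325000]

After 6 iteration(s), the approximation is c_6 = 1.316250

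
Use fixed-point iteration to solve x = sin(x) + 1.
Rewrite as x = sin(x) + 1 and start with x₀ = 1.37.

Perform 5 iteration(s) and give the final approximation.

Equation: x = sin(x) + 1
Fixed-point form: x = sin(x) + 1
x₀ = 1.37

x_1 = g(1.370000) = 1.979908
x_2 = g(1.979908) = 1.917475
x_3 = g(1.917475) = 1.940507
x_4 = g(1.940507) = 1.932432
x_5 = g(1.932432) = 1.935319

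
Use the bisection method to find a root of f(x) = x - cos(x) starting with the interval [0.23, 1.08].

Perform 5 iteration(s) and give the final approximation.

f(x) = x - cos(x)
Initial interval: [0.23, 1.08]

Iteration 1:
  c_1 = (0.230000 + 1.080000)/2 = 0.655000
  f(c_1) = f(0.655000) = -0.138048
  f(a) × f(c) ≥ 0, new interval: [0.655000, 1.080000]
Iteration 2:
  c_2 = (0.655000 + 1.080000)/2 = 0.867500
  f(c_2) = f(0.867500) = 0.220765
  f(a) × f(c) < 0, new interval: [0.655000, 0.867500]
Iteration 3:
  c_3 = (0.655000 + 0.867500)/2 = 0.761250
  f(c_3) = f(0.761250) = 0.037276
  f(a) × f(c) < 0, new interval: [0.655000, 0.761250]
Iteration 4:
  c_4 = (0.655000 + 0.761250)/2 = 0.708125
  f(c_4) = f(0.708125) = -0.051458
  f(a) × f(c) ≥ 0, new interval: [0.708125, 0.761250]
Iteration 5:
  c_5 = (0.708125 + 0.761250)/2 = 0.734687
  f(c_5) = f(0.734687) = -0.007353
  f(a) × f(c) ≥ 0, new interval: [0.734687, 0.761250]

After 5 iteration(s), the approximation is c_5 = 0.734687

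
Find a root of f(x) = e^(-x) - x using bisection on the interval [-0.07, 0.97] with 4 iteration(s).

f(x) = e^(-x) - x
Initial interval: [-0.07, 0.97]

Iteration 1:
  c_1 = (-0.070000 + 0.970000)/2 = 0.450000
  f(c_1) = f(0.450000) = 0.187628
  f(a) × f(c) ≥ 0, new interval: [0.450000, 0.970000]
Iteration 2:
  c_2 = (0.450000 + 0.970000)/2 = 0.710000
  f(c_2) = f(0.710000) = -0.218356
  f(a) × f(c) < 0, new interval: [0.450000, 0.710000]
Iteration 3:
  c_3 = (0.450000 + 0.710000)/2 = 0.580000
  f(c_3) = f(0.580000) = -0.020102
  f(a) × f(c) < 0, new interval: [0.450000, 0.580000]
Iteration 4:
  c_4 = (0.450000 + 0.580000)/2 = 0.515000
  f(c_4) = f(0.515000) = 0.082501
  f(a) × f(c) ≥ 0, new interval: [0.515000, 0.580000]

After 4 iteration(s), the approximation is c_4 = 0.515000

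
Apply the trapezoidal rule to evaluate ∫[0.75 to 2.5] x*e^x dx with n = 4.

f(x) = x*e^x
a = 0.75, b = 2.5, n = 4
h = (b - a)/n = 0.437500

Trapezoidal rule: (h/2)[f(x₀) + 2f(x₁) + 2f(x₂) + ... + f(xₙ)]

x_0 = 0.7500, f(x_0) = 1.587750, coefficient = 1
x_1 = 1.1875, f(x_1) = 3.893663, coefficient = 2
x_2 = 1.6250, f(x_2) = 8.252431, coefficient = 2
x_3 = 2.0625, f(x_3) = 16.222819, coefficient = 2
x_4 = 2.5000, f(x_4) = 30.456235, coefficient = 1

I ≈ (0.437500/2) × 88.781810 = 19.421021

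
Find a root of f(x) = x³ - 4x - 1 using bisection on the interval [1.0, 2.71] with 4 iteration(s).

f(x) = x³ - 4x - 1
Initial interval: [1.0, 2.71]

Iteration 1:
  c_1 = (1.000000 + 2.710000)/2 = 1.855000
  f(c_1) = f(1.855000) = -2.036899
  f(a) × f(c) ≥ 0, new interval: [1.855000, 2.710000]
Iteration 2:
  c_2 = (1.855000 + 2.710000)/2 = 2.282500
  f(c_2) = f(2.282500) = 1.761383
  f(a) × f(c) < 0, new interval: [1.855000, 2.282500]
Iteration 3:
  c_3 = (1.855000 + 2.282500)/2 = 2.068750
  f(c_3) = f(2.068750) = -0.421316
  f(a) × f(c) ≥ 0, new interval: [2.068750, 2.282500]
Iteration 4:
  c_4 = (2.068750 + 2.282500)/2 = 2.175625
  f(c_4) = f(2.175625) = 0.595482
  f(a) × f(c) < 0, new interval: [2.068750, 2.175625]

After 4 iteration(s), the approximation is c_4 = 2.175625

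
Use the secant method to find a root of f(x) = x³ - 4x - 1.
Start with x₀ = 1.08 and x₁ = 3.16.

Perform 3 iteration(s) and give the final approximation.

f(x) = x³ - 4x - 1
x₀ = 1.08, x₁ = 3.16

Secant formula: x_{n+1} = x_n - f(x_n)(x_n - x_{n-1})/(f(x_n) - f(x_{n-1}))

Iteration 1:
  f(1.080000) = -4.060288
  f(3.160000) = 17.914496
  x_2 = 3.160000 - 17.914496×(3.160000 - 1.080000)/(17.914496 - (-4.060288))
       = 1.464322
Iteration 2:
  f(3.160000) = 17.914496
  f(1.464322) = -3.717431
  x_3 = 1.464322 - (-3.717431)×(1.464322 - 3.160000)/(-3.717431 - 17.914496)
       = 1.755723
Iteration 3:
  f(1.464322) = -3.717431
  f(1.755723) = -2.610763
  x_4 = 1.755723 - (-2.610763)×(1.755723 - 1.464322)/(-2.610763 - (-3.717431))
       = 2.443174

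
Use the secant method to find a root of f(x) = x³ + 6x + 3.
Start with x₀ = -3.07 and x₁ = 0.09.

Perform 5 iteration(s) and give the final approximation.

f(x) = x³ + 6x + 3
x₀ = -3.07, x₁ = 0.09

Secant formula: x_{n+1} = x_n - f(x_n)(x_n - x_{n-1})/(f(x_n) - f(x_{n-1}))

Iteration 1:
  f(-3.070000) = -44.354443
  f(0.090000) = 3.540729
  x_2 = 0.090000 - 3.540729×(0.090000 - (-3.070000))/(3.540729 - (-44.354443))
       = -0.143608
Iteration 2:
  f(0.090000) = 3.540729
  f(-0.143608) = 2.135389
  x_3 = -0.143608 - 2.135389×(-0.143608 - 0.090000)/(2.135389 - 3.540729)
       = -0.498572
Iteration 3:
  f(-0.143608) = 2.135389
  f(-0.498572) = -0.115362
  x_4 = -0.498572 - (-0.115362)×(-0.498572 - (-0.143608))/(-0.115362 - 2.135389)
       = -0.480378
Iteration 4:
  f(-0.498572) = -0.115362
  f(-0.480378) = 0.006878
  x_5 = -0.480378 - 0.006878×(-0.480378 - (-0.498572))/(0.006878 - (-0.115362))
       = -0.481402
Iteration 5:
  f(-0.480378) = 0.006878
  f(-0.481402) = 0.000026
  x_6 = -0.481402 - 0.000026×(-0.481402 - (-0.480378))/(0.000026 - 0.006878)
       = -0.481406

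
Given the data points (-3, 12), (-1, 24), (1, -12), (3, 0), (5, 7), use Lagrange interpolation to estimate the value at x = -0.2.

Lagrange interpolation formula:
P(x) = Σ yᵢ × Lᵢ(x)
where Lᵢ(x) = Π_{j≠i} (x - xⱼ)/(xᵢ - xⱼ)

L_0(-0.2) = (-0.2 - (-1))/(-3 - (-1)) × (-0.2 - 1)/(-3 - 1) × (-0.2 - 3)/(-3 - 3) × (-0.2 - 5)/(-3 - 5) = -0.041600
L_1(-0.2) = (-0.2 - (-3))/(-1 - (-3)) × (-0.2 - 1)/(-1 - 1) × (-0.2 - 3)/(-1 - 3) × (-0.2 - 5)/(-1 - 5) = 0.582400
L_2(-0.2) = (-0.2 - (-3))/(1 - (-3)) × (-0.2 - (-1))/(1 - (-1)) × (-0.2 - 3)/(1 - 3) × (-0.2 - 5)/(1 - 5) = 0.582400
L_3(-0.2) = (-0.2 - (-3))/(3 - (-3)) × (-0.2 - (-1))/(3 - (-1)) × (-0.2 - 1)/(3 - 1) × (-0.2 - 5)/(3 - 5) = -0.145600
L_4(-0.2) = (-0.2 - (-3))/(5 - (-3)) × (-0.2 - (-1))/(5 - (-1)) × (-0.2 - 1)/(5 - 1) × (-0.2 - 3)/(5 - 3) = 0.022400

P(-0.2) = 12×L_0(-0.2) + 24×L_1(-0.2) + (-12)×L_2(-0.2) + 0×L_3(-0.2) + 7×L_4(-0.2)
P(-0.2) = 6.646400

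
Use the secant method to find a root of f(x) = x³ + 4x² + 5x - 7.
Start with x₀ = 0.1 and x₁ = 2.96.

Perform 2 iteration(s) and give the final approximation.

f(x) = x³ + 4x² + 5x - 7
x₀ = 0.1, x₁ = 2.96

Secant formula: x_{n+1} = x_n - f(x_n)(x_n - x_{n-1})/(f(x_n) - f(x_{n-1}))

Iteration 1:
  f(0.100000) = -6.459000
  f(2.960000) = 68.780736
  x_2 = 2.960000 - 68.780736×(2.960000 - 0.100000)/(68.780736 - (-6.459000))
       = 0.345518
Iteration 2:
  f(2.960000) = 68.780736
  f(0.345518) = -4.753627
  x_3 = 0.345518 - (-4.753627)×(0.345518 - 2.960000)/(-4.753627 - 68.780736)
       = 0.514532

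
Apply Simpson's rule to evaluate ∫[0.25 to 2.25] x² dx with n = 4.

f(x) = x²
a = 0.25, b = 2.25, n = 4
h = (b - a)/n = 0.500000

Simpson's rule: (h/3)[f(x₀) + 4f(x₁) + 2f(x₂) + ... + f(xₙ)]

x_0 = 0.2500, f(x_0) = 0.062500, coefficient = 1
x_1 = 0.7500, f(x_1) = 0.562500, coefficient = 4
x_2 = 1.2500, f(x_2) = 1.562500, coefficient = 2
x_3 = 1.7500, f(x_3) = 3.062500, coefficient = 4
x_4 = 2.2500, f(x_4) = 5.062500, coefficient = 1

I ≈ (0.500000/3) × 22.750000 = 3.791667
Exact value: 3.791667
Error: 0.000000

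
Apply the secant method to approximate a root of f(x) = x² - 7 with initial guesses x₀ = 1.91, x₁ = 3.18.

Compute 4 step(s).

f(x) = x² - 7
x₀ = 1.91, x₁ = 3.18

Secant formula: x_{n+1} = x_n - f(x_n)(x_n - x_{n-1})/(f(x_n) - f(x_{n-1}))

Iteration 1:
  f(1.910000) = -3.351900
  f(3.180000) = 3.112400
  x_2 = 3.180000 - 3.112400×(3.180000 - 1.910000)/(3.112400 - (-3.351900))
       = 2.568527
Iteration 2:
  f(3.180000) = 3.112400
  f(2.568527) = -0.402672
  x_3 = 2.568527 - (-0.402672)×(2.568527 - 3.180000)/(-0.402672 - 3.112400)
       = 2.638574
Iteration 3:
  f(2.568527) = -0.402672
  f(2.638574) = -0.037926
  x_4 = 2.638574 - (-0.037926)×(2.638574 - 2.568527)/(-0.037926 - (-0.402672))
       = 2.645858
Iteration 4:
  f(2.638574) = -0.037926
  f(2.645858) = 0.000563
  x_5 = 2.645858 - 0.000563×(2.645858 - 2.638574)/(0.000563 - (-0.037926))
       = 2.645751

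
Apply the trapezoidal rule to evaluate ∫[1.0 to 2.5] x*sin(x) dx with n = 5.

f(x) = x*sin(x)
a = 1.0, b = 2.5, n = 5
h = (b - a)/n = 0.300000

Trapezoidal rule: (h/2)[f(x₀) + 2f(x₁) + 2f(x₂) + ... + f(xₙ)]

x_0 = 1.0000, f(x_0) = 0.841471, coefficient = 1
x_1 = 1.3000, f(x_1) = 1.252626, coefficient = 2
x_2 = 1.6000, f(x_2) = 1.599318, coefficient = 2
x_3 = 1.9000, f(x_3) = 1.797970, coefficient = 2
x_4 = 2.2000, f(x_4) = 1.778692, coefficient = 2
x_5 = 2.5000, f(x_5) = 1.496180, coefficient = 1

I ≈ (0.300000/2) × 15.194863 = 2.279229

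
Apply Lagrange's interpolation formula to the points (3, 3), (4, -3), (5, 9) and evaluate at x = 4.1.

Lagrange interpolation formula:
P(x) = Σ yᵢ × Lᵢ(x)
where Lᵢ(x) = Π_{j≠i} (x - xⱼ)/(xᵢ - xⱼ)

L_0(4.1) = (4.1 - 4)/(3 - 4) × (4.1 - 5)/(3 - 5) = -0.045000
L_1(4.1) = (4.1 - 3)/(4 - 3) × (4.1 - 5)/(4 - 5) = 0.990000
L_2(4.1) = (4.1 - 3)/(5 - 3) × (4.1 - 4)/(5 - 4) = 0.055000

P(4.1) = 3×L_0(4.1) + (-3)×L_1(4.1) + 9×L_2(4.1)
P(4.1) = -2.610000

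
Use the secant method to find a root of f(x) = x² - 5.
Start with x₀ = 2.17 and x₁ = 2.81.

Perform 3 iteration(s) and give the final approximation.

f(x) = x² - 5
x₀ = 2.17, x₁ = 2.81

Secant formula: x_{n+1} = x_n - f(x_n)(x_n - x_{n-1})/(f(x_n) - f(x_{n-1}))

Iteration 1:
  f(2.170000) = -0.291100
  f(2.810000) = 2.896100
  x_2 = 2.810000 - 2.896100×(2.810000 - 2.170000)/(2.896100 - (-0.291100))
       = 2.228454
Iteration 2:
  f(2.810000) = 2.896100
  f(2.228454) = -0.033994
  x_3 = 2.228454 - (-0.033994)×(2.228454 - 2.810000)/(-0.033994 - 2.896100)
       = 2.235201
Iteration 3:
  f(2.228454) = -0.033994
  f(2.235201) = -0.003878
  x_4 = 2.235201 - (-0.003878)×(2.235201 - 2.228454)/(-0.003878 - (-0.033994))
       = 2.236069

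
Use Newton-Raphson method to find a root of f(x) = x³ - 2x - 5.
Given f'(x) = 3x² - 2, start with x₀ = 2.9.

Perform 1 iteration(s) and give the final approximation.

f(x) = x³ - 2x - 5
f'(x) = 3x² - 2
x₀ = 2.9

Newton-Raphson formula: x_{n+1} = x_n - f(x_n)/f'(x_n)

Iteration 1:
  f(2.900000) = 13.589000
  f'(2.900000) = 23.230000
  x_1 = 2.900000 - 13.589000/23.230000 = 2.315024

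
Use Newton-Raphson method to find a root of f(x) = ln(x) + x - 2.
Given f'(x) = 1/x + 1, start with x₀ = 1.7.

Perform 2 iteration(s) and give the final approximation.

f(x) = ln(x) + x - 2
f'(x) = 1/x + 1
x₀ = 1.7

Newton-Raphson formula: x_{n+1} = x_n - f(x_n)/f'(x_n)

Iteration 1:
  f(1.700000) = 0.230628
  f'(1.700000) = 1.588235
  x_1 = 1.700000 - 0.230628/1.588235 = 1.554790
Iteration 2:
  f(1.554790) = -0.003870
  f'(1.554790) = 1.643174
  x_2 = 1.554790 - (-0.003870)/1.643174 = 1.557145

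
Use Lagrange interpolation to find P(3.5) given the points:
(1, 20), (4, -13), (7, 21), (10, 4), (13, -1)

Lagrange interpolation formula:
P(x) = Σ yᵢ × Lᵢ(x)
where Lᵢ(x) = Π_{j≠i} (x - xⱼ)/(xᵢ - xⱼ)

L_0(3.5) = (3.5 - 4)/(1 - 4) × (3.5 - 7)/(1 - 7) × (3.5 - 10)/(1 - 10) × (3.5 - 13)/(1 - 13) = 0.055588
L_1(3.5) = (3.5 - 1)/(4 - 1) × (3.5 - 7)/(4 - 7) × (3.5 - 10)/(4 - 10) × (3.5 - 13)/(4 - 13) = 1.111754
L_2(3.5) = (3.5 - 1)/(7 - 1) × (3.5 - 4)/(7 - 4) × (3.5 - 10)/(7 - 10) × (3.5 - 13)/(7 - 13) = -0.238233
L_3(3.5) = (3.5 - 1)/(10 - 1) × (3.5 - 4)/(10 - 4) × (3.5 - 7)/(10 - 7) × (3.5 - 13)/(10 - 13) = 0.085520
L_4(3.5) = (3.5 - 1)/(13 - 1) × (3.5 - 4)/(13 - 4) × (3.5 - 7)/(13 - 7) × (3.5 - 10)/(13 - 10) = -0.014628

P(3.5) = 20×L_0(3.5) + (-13)×L_1(3.5) + 21×L_2(3.5) + 4×L_3(3.5) + (-1)×L_4(3.5)
P(3.5) = -17.987236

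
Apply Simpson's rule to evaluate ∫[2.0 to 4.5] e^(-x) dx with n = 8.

f(x) = e^(-x)
a = 2.0, b = 4.5, n = 8
h = (b - a)/n = 0.312500

Simpson's rule: (h/3)[f(x₀) + 4f(x₁) + 2f(x₂) + ... + f(xₙ)]

x_0 = 2.0000, f(x_0) = 0.135335, coefficient = 1
x_1 = 2.3125, f(x_1) = 0.099013, coefficient = 4
x_2 = 2.6250, f(x_2) = 0.072440, coefficient = 2
x_3 = 2.9375, f(x_3) = 0.052998, coefficient = 4
x_4 = 3.2500, f(x_4) = 0.038774, coefficient = 2
x_5 = 3.5625, f(x_5) = 0.028368, coefficient = 4
x_6 = 3.8750, f(x_6) = 0.020754, coefficient = 2
x_7 = 4.1875, f(x_7) = 0.015184, coefficient = 4
x_8 = 4.5000, f(x_8) = 0.011109, coefficient = 1

I ≈ (0.312500/3) × 1.192635 = 0.124233
Exact value: 0.124226
Error: 0.000007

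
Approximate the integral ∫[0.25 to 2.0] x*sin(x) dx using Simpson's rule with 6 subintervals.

f(x) = x*sin(x)
a = 0.25, b = 2.0, n = 6
h = (b - a)/n = 0.291667

Simpson's rule: (h/3)[f(x₀) + 4f(x₁) + 2f(x₂) + ... + f(xₙ)]

x_0 = 0.2500, f(x_0) = 0.061851, coefficient = 1
x_1 = 0.5417, f(x_1) = 0.279264, coefficient = 4
x_2 = 0.8333, f(x_2) = 0.616814, coefficient = 2
x_3 = 1.1250, f(x_3) = 1.015051, coefficient = 4
x_4 = 1.4167, f(x_4) = 1.399873, coefficient = 2
x_5 = 1.7083, f(x_5) = 1.692201, coefficient = 4
x_6 = 2.0000, f(x_6) = 1.818595, coefficient = 1

I ≈ (0.291667/3) × 17.859885 = 1.736378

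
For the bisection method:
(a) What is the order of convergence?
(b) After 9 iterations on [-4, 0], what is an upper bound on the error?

(a) Bisection has linear (order 1) convergence; the error is halved each step.

(b) Error bound = (b-a)/2^n = (0 - (-4))/2^{9}
    = 4/2^{9}

(a) 1 (linear); (b) error ≤ 7.81e-03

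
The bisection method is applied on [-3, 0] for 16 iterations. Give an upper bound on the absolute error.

Bisection error bound: |error| ≤ (b-a)/2^n
|error| ≤ (0 - (-3))/2^16 = 3/2^16
|error| ≤ 0.0000457764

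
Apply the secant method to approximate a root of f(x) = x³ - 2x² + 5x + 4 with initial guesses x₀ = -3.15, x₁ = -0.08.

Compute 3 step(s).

f(x) = x³ - 2x² + 5x + 4
x₀ = -3.15, x₁ = -0.08

Secant formula: x_{n+1} = x_n - f(x_n)(x_n - x_{n-1})/(f(x_n) - f(x_{n-1}))

Iteration 1:
  f(-3.150000) = -62.850875
  f(-0.080000) = 3.586688
  x_2 = -0.080000 - 3.586688×(-0.080000 - (-3.150000))/(3.586688 - (-62.850875))
       = -0.245737
Iteration 2:
  f(-0.080000) = 3.586688
  f(-0.245737) = 2.635705
  x_3 = -0.245737 - 2.635705×(-0.245737 - (-0.080000))/(2.635705 - 3.586688)
       = -0.705085
Iteration 3:
  f(-0.245737) = 2.635705
  f(-0.705085) = -0.870246
  x_4 = -0.705085 - (-0.870246)×(-0.705085 - (-0.245737))/(-0.870246 - 2.635705)
       = -0.591066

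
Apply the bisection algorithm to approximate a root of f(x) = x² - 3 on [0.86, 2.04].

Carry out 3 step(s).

f(x) = x² - 3
Initial interval: [0.86, 2.04]

Iteration 1:
  c_1 = (0.860000 + 2.040000)/2 = 1.450000
  f(c_1) = f(1.450000) = -0.897500
  f(a) × f(c) ≥ 0, new interval: [1.450000, 2.040000]
Iteration 2:
  c_2 = (1.450000 + 2.040000)/2 = 1.745000
  f(c_2) = f(1.745000) = 0.045025
  f(a) × f(c) < 0, new interval: [1.450000, 1.745000]
Iteration 3:
  c_3 = (1.450000 + 1.745000)/2 = 1.597500
  f(c_3) = f(1.597500) = -0.447994
  f(a) × f(c) ≥ 0, new interval: [1.597500, 1.745000]

After 3 iteration(s), the approximation is c_3 = 1.597500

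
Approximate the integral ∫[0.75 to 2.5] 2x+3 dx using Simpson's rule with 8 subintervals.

f(x) = 2x+3
a = 0.75, b = 2.5, n = 8
h = (b - a)/n = 0.218750

Simpson's rule: (h/3)[f(x₀) + 4f(x₁) + 2f(x₂) + ... + f(xₙ)]

x_0 = 0.7500, f(x_0) = 4.500000, coefficient = 1
x_1 = 0.9688, f(x_1) = 4.937500, coefficient = 4
x_2 = 1.1875, f(x_2) = 5.375000, coefficient = 2
x_3 = 1.4062, f(x_3) = 5.812500, coefficient = 4
x_4 = 1.6250, f(x_4) = 6.250000, coefficient = 2
x_5 = 1.8438, f(x_5) = 6.687500, coefficient = 4
x_6 = 2.0625, f(x_6) = 7.125000, coefficient = 2
x_7 = 2.2812, f(x_7) = 7.562500, coefficient = 4
x_8 = 2.5000, f(x_8) = 8.000000, coefficient = 1

I ≈ (0.218750/3) × 150.000000 = 10.937500
Exact value: 10.937500
Error: 0.000000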